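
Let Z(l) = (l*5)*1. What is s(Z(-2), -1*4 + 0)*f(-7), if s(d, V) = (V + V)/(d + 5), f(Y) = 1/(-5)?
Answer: -8/25 ≈ -0.32000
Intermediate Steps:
f(Y) = -⅕
Z(l) = 5*l (Z(l) = (5*l)*1 = 5*l)
s(d, V) = 2*V/(5 + d) (s(d, V) = (2*V)/(5 + d) = 2*V/(5 + d))
s(Z(-2), -1*4 + 0)*f(-7) = (2*(-1*4 + 0)/(5 + 5*(-2)))*(-⅕) = (2*(-4 + 0)/(5 - 10))*(-⅕) = (2*(-4)/(-5))*(-⅕) = (2*(-4)*(-⅕))*(-⅕) = (8/5)*(-⅕) = -8/25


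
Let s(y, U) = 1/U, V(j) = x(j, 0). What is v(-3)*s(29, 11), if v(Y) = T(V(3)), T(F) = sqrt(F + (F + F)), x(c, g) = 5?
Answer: sqrt(15)/11 ≈ 0.35209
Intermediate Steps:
V(j) = 5
T(F) = sqrt(3)*sqrt(F) (T(F) = sqrt(F + 2*F) = sqrt(3*F) = sqrt(3)*sqrt(F))
v(Y) = sqrt(15) (v(Y) = sqrt(3)*sqrt(5) = sqrt(15))
v(-3)*s(29, 11) = sqrt(15)/11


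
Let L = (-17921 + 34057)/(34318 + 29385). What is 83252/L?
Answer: 1325850539/4034 ≈ 3.2867e+5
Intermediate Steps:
L = 16136/63703 ≈ 0.25330
83252/L = 83252/(16136/63703) = 83252*(63703/16136) = 1325850539/4034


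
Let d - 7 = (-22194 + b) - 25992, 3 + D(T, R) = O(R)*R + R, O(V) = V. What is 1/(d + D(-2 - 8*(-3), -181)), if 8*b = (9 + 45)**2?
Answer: -2/30475 ≈ -6.5628e-5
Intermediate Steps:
b = 729/2 (b = (9 + 45)**2/8 = (1/8)*54**2 = (1/8)*2916 = 729/2 ≈ 364.50)
D(T, R) = -3 + R + R**2 (D(T, R) = -3 + (R*R + R) = -3 + (R**2 + R) = -3 + (R + R**2) = -3 + R + R**2)
d = -95629/2 (d = 7 + ((-22194 + 729/2) - 25992) = 7 + (-43659/2 - 25992) = 7 - 95643/2 = -95629/2 ≈ -47815.)
1/(d + D(-2 - 8*(-3), -181)) = 1/(-95629/2 + (-3 - 181 + (-181)**2)) = 1/(-95629/2 + (-3 - 181 + 32761)) = 1/(-95629/2 + 32577) = 1/(-30475/2) = -2/30475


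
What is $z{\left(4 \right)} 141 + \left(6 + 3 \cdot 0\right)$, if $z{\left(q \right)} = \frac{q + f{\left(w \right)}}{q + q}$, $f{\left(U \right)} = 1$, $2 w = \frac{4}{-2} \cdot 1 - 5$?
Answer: $\frac{753}{8} \approx 94.125$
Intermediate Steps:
$w = - \frac{7}{2}$ ($w = \frac{\frac{4}{-2} \cdot 1 - 5}{2} = \frac{4 \left(- \frac{1}{2}\right) 1 - 5}{2} = \frac{\left(-2\right) 1 - 5}{2} = \frac{-2 - 5}{2} = \frac{1}{2} \left(-7\right) = - \frac{7}{2} \approx -3.5$)
$z{\left(q \right)} = \frac{1 + q}{2 q}$ ($z{\left(q \right)} = \frac{q + 1}{q + q} = \frac{1 + q}{2 q}$)
$z{\left(4 \right)} 141 + \left(6 + 3 \cdot 0\right) = \frac{1 + 4}{2 \cdot 4} \cdot 141 + \left(6 + 3 \cdot 0\right) = \frac{1}{2} \cdot \frac{1}{4} \cdot 5 \cdot 141 + \left(6 + 0\right) = \frac{5}{8} \cdot 141 + 6 = \frac{705}{8} + 6 = \frac{753}{8}$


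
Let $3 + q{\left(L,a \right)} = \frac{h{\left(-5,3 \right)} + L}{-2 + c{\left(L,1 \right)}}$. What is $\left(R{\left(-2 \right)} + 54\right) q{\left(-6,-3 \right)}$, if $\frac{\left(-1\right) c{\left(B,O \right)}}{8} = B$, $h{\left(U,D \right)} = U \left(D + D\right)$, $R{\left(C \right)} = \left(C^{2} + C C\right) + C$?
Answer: $- \frac{5220}{23} \approx -226.96$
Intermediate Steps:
$R{\left(C \right)} = C + 2 C^{2}$ ($R{\left(C \right)} = \left(C^{2} + C^{2}\right) + C = 2 C^{2} + C = C + 2 C^{2}$)
$h{\left(U,D \right)} = 2 D U$ ($h{\left(U,D \right)} = U 2 D = 2 D U$)
$c{\left(B,O \right)} = - 8 B$
$q{\left(L,a \right)} = -3 + \frac{-30 + L}{-2 - 8 L}$ ($q{\left(L,a \right)} = -3 + \frac{2 \cdot 3 \left(-5\right) + L}{-2 - 8 L} = -3 + \frac{-30 + L}{-2 - 8 L}$)
$\left(R{\left(-2 \right)} + 54\right) q{\left(-6,-3 \right)} = \left(- 2 \left(1 + 2 \left(-2\right)\right) + 54\right) \frac{24 - -150}{2 \left(1 + 4 \left(-6\right)\right)} = \left(- 2 \left(1 - 4\right) + 54\right) \frac{24 + 150}{2 \left(1 - 24\right)} = \left(\left(-2\right) \left(-3\right) + 54\right) \frac{1}{2} \frac{1}{-23} \cdot 174 = \left(6 + 54\right) \frac{1}{2} \left(- \frac{1}{23}\right) 174 = 60 \left(- \frac{87}{23}\right) = - \frac{5220}{23}$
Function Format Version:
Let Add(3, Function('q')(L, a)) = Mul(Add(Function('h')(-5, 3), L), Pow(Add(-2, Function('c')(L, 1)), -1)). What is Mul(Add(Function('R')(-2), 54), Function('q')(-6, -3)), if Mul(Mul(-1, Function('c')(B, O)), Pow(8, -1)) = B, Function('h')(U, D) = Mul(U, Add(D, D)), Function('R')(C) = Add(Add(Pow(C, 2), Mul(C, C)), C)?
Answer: Rational(-5220, 23) ≈ -226.96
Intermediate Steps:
Function('R')(C) = Add(C, Mul(2, Pow(C, 2))) (Function('R')(C) = Add(Add(Pow(C, 2), Pow(C, 2)), C) = Add(Mul(2, Pow(C, 2)), C) = Add(C, Mul(2, Pow(C, 2))))
Function('h')(U, D) = Mul(2, D, U) (Function('h')(U, D) = Mul(U, Mul(2, D)) = Mul(2, D, U))
Function('c')(B, O) = Mul(-8, B)
Function('q')(L, a) = Add(-3, Mul(Pow(Add(-2, Mul(-8, L)), -1), Add(-30, L))) (Function('q')(L, a) = Add(-3, Mul(Add(Mul(2, 3, -5), L), Pow(Add(-2, Mul(-8, L)), -1))) = Add(-3, Mul(Add(-30, L), Pow(Add(-2, Mul(-8, L)), -1))) = Add(-3, Mul(Pow(Add(-2, Mul(-8, L)), -1), Add(-30, L))))
Mul(Add(Function('R')(-2), 54), Function('q')(-6, -3)) = Mul(Add(Mul(-2, Add(1, Mul(2, -2))), 54), Mul(Rational(1, 2), Pow(Add(1, Mul(4, -6)), -1), Add(24, Mul(-25, -6)))) = Mul(Add(Mul(-2, Add(1, -4)), 54), Mul(Rational(1, 2), Pow(Add(1, -24), -1), Add(24, 150))) = Mul(Add(Mul(-2, -3), 54), Mul(Rational(1, 2), Pow(-23, -1), 174)) = Mul(Add(6, 54), Mul(Rational(1, 2), Rational(-1, 23), 174)) = Mul(60, Rational(-87, 23)) = Rational(-5220, 23)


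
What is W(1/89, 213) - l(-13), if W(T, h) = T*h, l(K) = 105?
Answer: -9132/89 ≈ -102.61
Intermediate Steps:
W(1/89, 213) - l(-13) = 213/89 - 1*105 = (1/89)*213 - 105 = 213/89 - 105 = -9132/89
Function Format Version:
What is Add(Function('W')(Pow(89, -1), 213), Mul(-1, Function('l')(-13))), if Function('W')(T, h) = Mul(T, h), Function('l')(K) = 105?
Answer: Rational(-9132, 89) ≈ -102.61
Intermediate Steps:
Add(Function('W')(Pow(89, -1), 213), Mul(-1, Function('l')(-13))) = Add(Mul(Pow(89, -1), 213), Mul(-1, 105)) = Add(Mul(Rational(1, 89), 213), -105) = Add(Rational(213, 89), -105) = Rational(-9132, 89)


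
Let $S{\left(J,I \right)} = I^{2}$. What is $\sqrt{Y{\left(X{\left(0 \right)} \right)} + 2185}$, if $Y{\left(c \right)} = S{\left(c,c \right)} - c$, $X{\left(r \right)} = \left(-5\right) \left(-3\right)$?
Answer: $\sqrt{2395} \approx 48.939$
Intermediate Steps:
$X{\left(r \right)} = 15$
$Y{\left(c \right)} = c^{2} - c$
$\sqrt{Y{\left(X{\left(0 \right)} \right)} + 2185} = \sqrt{15 \left(-1 + 15\right) + 2185} = \sqrt{15 \cdot 14 + 2185} = \sqrt{210 + 2185} = \sqrt{2395}$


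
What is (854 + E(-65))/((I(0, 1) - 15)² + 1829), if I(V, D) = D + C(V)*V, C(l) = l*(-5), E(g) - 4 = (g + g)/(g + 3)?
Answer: 26663/62775 ≈ 0.42474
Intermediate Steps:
E(g) = 4 + 2*g/(3 + g) (E(g) = 4 + (g + g)/(g + 3) = 4 + (2*g)/(3 + g) = 4 + 2*g/(3 + g))
C(l) = -5*l
I(V, D) = D - 5*V² (I(V, D) = D + (-5*V)*V = D - 5*V²)
(854 + E(-65))/((I(0, 1) - 15)² + 1829) = (854 + 6*(2 - 65)/(3 - 65))/(((1 - 5*0²) - 15)² + 1829) = (854 + 6*(-63)/(-62))/(((1 - 5*0) - 15)² + 1829) = (854 + 6*(-1/62)*(-63))/(((1 + 0) - 15)² + 1829) = (854 + 189/31)/((1 - 15)² + 1829) = 26663/(31*((-14)² + 1829)) = 26663/(31*(196 + 1829)) = (26663/31)/2025 = (26663/31)*(1/2025) = 26663/62775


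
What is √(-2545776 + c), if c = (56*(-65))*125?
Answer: 2*I*√750194 ≈ 1732.3*I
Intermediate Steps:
c = -455000 (c = -3640*125 = -455000)
√(-2545776 + c) = √(-2545776 - 455000) = √(-3000776) = 2*I*√750194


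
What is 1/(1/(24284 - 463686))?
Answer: -439402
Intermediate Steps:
1/(1/(24284 - 463686)) = 1/(1/(-439402)) = 1/(-1/439402) = -439402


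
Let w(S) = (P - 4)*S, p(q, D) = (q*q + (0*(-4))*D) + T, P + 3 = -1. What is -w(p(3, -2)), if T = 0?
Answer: 72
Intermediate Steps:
P = -4 (P = -3 - 1 = -4)
p(q, D) = q² (p(q, D) = (q*q + (0*(-4))*D) + 0 = (q² + 0*D) + 0 = (q² + 0) + 0 = q² + 0 = q²)
w(S) = -8*S (w(S) = (-4 - 4)*S = -8*S)
-w(p(3, -2)) = -(-8)*3² = -(-8)*9 = -1*(-72) = 72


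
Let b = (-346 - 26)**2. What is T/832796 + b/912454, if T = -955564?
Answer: -3051058679/3064064683 ≈ -0.99576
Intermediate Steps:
b = 138384 (b = (-372)**2 = 138384)
T/832796 + b/912454 = -955564/832796 + 138384/912454 = -955564*1/832796 + 138384*(1/912454) = -238891/208199 + 2232/14717 = -3051058679/3064064683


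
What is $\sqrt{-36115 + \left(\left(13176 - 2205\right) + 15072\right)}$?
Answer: $2 i \sqrt{2518} \approx 100.36 i$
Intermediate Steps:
$\sqrt{-36115 + \left(\left(13176 - 2205\right) + 15072\right)} = \sqrt{-36115 + \left(10971 + 15072\right)} = \sqrt{-36115 + 26043} = \sqrt{-10072} = 2 i \sqrt{2518}$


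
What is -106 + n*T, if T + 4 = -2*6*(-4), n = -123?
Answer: -5518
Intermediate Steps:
T = 44 (T = -4 - 2*6*(-4) = -4 - 12*(-4) = -4 + 48 = 44)
-106 + n*T = -106 - 123*44 = -106 - 5412 = -5518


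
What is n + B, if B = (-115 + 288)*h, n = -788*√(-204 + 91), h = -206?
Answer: -35638 - 788*I*√113 ≈ -35638.0 - 8376.6*I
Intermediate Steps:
n = -788*I*√113 ≈ -8376.6*I
B = -35638 (B = (-115 + 288)*(-206) = 173*(-206) = -35638)
n + B = -788*I*√113 - 35638 = -35638 - 788*I*√113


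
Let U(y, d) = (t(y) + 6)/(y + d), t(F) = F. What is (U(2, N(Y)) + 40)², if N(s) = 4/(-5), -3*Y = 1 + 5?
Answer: 19600/9 ≈ 2177.8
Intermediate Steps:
Y = -2 (Y = -(1 + 5)/3 = -⅓*6 = -2)
N(s) = -⅘ (N(s) = 4*(-⅕) = -⅘)
U(y, d) = (6 + y)/(d + y) (U(y, d) = (y + 6)/(y + d) = (6 + y)/(d + y))
(U(2, N(Y)) + 40)² = ((6 + 2)/(-⅘ + 2) + 40)² = (8/(6/5) + 40)² = ((⅚)*8 + 40)² = (20/3 + 40)² = (140/3)² = 19600/9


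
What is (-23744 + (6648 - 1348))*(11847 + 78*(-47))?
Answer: -150890364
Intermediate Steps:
(-23744 + (6648 - 1348))*(11847 + 78*(-47)) = (-23744 + 5300)*(11847 - 3666) = -18444*8181 = -150890364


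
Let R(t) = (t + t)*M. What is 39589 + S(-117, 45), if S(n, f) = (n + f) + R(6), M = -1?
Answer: 39505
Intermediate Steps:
R(t) = -2*t (R(t) = (t + t)*(-1) = (2*t)*(-1) = -2*t)
S(n, f) = -12 + f + n (S(n, f) = (n + f) - 2*6 = (f + n) - 12 = -12 + f + n)
39589 + S(-117, 45) = 39589 + (-12 + 45 - 117) = 39589 - 84 = 39505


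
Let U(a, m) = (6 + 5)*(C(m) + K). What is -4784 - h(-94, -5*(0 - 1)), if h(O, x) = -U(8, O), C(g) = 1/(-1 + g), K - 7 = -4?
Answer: -451356/95 ≈ -4751.1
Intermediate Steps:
K = 3 (K = 7 - 4 = 3)
U(a, m) = 33 + 11/(-1 + m) (U(a, m) = (6 + 5)*(1/(-1 + m) + 3) = 11*(3 + 1/(-1 + m)) = 33 + 11/(-1 + m))
h(O, x) = -11*(-2 + 3*O)/(-1 + O)
-4784 - h(-94, -5*(0 - 1)) = -4784 - 11*(2 - 3*(-94))/(-1 - 94) = -4784 - 11*(2 + 282)/(-95) = -4784 - 11*(-1)*284/95 = -4784 - 1*(-3124/95) = -4784 + 3124/95 = -451356/95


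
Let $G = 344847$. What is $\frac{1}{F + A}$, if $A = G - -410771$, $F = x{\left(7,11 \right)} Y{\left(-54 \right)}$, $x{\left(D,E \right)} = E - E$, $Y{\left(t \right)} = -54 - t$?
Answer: $\frac{1}{755618} \approx 1.3234 \cdot 10^{-6}$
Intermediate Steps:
$x{\left(D,E \right)} = 0$
$F = 0$ ($F = 0 \left(-54 - -54\right) = 0 \left(-54 + 54\right) = 0 \cdot 0 = 0$)
$A = 755618$ ($A = 344847 - -410771 = 344847 + 410771 = 755618$)
$\frac{1}{F + A} = \frac{1}{0 + 755618} = \frac{1}{755618}$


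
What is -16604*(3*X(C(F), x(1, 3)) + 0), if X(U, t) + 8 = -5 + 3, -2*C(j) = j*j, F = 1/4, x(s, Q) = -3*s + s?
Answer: 498120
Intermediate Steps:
x(s, Q) = -2*s
F = 1/4 ≈ 0.25000
C(j) = -j**2/2 (C(j) = -j*j/2 = -j**2/2)
X(U, t) = -10 (X(U, t) = -8 + (-5 + 3) = -8 - 2 = -10)
-16604*(3*X(C(F), x(1, 3)) + 0) = -16604*(3*(-10) + 0) = -16604*(-30 + 0) = -16604*(-30) = -1*(-498120) = 498120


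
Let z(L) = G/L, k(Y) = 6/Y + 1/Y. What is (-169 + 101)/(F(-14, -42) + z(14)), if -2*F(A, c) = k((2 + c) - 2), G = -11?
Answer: 5712/59 ≈ 96.814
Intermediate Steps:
k(Y) = 7/Y (k(Y) = 6/Y + 1/Y = 7/Y)
z(L) = -11/L
F(A, c) = -7/(2*c) (F(A, c) = -7/(2*((2 + c) - 2)) = -7/(2*c))
(-169 + 101)/(F(-14, -42) + z(14)) = (-169 + 101)/(-7/2/(-42) - 11/14) = -68/(-7/2*(-1/42) - 11*1/14) = -68/(1/12 - 11/14) = -68/(-59/84) = -68*(-84/59) = 5712/59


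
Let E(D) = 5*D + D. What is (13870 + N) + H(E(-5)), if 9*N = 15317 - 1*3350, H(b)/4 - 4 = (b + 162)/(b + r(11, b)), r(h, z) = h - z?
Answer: 45791/3 ≈ 15264.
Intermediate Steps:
E(D) = 6*D
H(b) = 824/11 + 4*b/11 (H(b) = 16 + 4*((b + 162)/(b + (11 - b))) = 16 + 4*((162 + b)/11) = 16 + 4*((162 + b)*(1/11)) = 16 + 4*(162/11 + b/11) = 16 + (648/11 + 4*b/11) = 824/11 + 4*b/11)
N = 3989/3 (N = (15317 - 1*3350)/9 = (15317 - 3350)/9 = (1/9)*11967 = 3989/3 ≈ 1329.7)
(13870 + N) + H(E(-5)) = (13870 + 3989/3) + (824/11 + 4*(6*(-5))/11) = 45599/3 + (824/11 + (4/11)*(-30)) = 45599/3 + (824/11 - 120/11) = 45599/3 + 64 = 45791/3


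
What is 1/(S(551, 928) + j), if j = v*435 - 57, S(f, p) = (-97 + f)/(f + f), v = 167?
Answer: 551/39996215 ≈ 1.3776e-5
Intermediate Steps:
S(f, p) = (-97 + f)/(2*f) (S(f, p) = (-97 + f)/((2*f)) = (-97 + f)*(1/(2*f)) = (-97 + f)/(2*f))
j = 72588 (j = 167*435 - 57 = 72645 - 57 = 72588)
1/(S(551, 928) + j) = 1/((1/2)*(-97 + 551)/551 + 72588) = 1/((1/2)*(1/551)*454 + 72588) = 1/(227/551 + 72588) = 1/(39996215/551) = 551/39996215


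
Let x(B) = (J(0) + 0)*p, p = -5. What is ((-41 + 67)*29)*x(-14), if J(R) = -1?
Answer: 3770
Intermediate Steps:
x(B) = 5 (x(B) = (-1 + 0)*(-5) = -1*(-5) = 5)
((-41 + 67)*29)*x(-14) = ((-41 + 67)*29)*5 = (26*29)*5 = 754*5 = 3770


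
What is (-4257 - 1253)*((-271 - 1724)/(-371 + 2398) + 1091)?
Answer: -12174135620/2027 ≈ -6.0060e+6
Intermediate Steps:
(-4257 - 1253)*((-271 - 1724)/(-371 + 2398) + 1091) = -5510*(-1995/2027 + 1091) = -5510*2209462/2027 = -12174135620/2027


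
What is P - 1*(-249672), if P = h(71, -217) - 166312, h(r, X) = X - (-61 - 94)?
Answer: 83298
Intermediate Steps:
h(r, X) = 155 + X (h(r, X) = X - 1*(-155) = X + 155 = 155 + X)
P = -166374 (P = (155 - 217) - 166312 = -62 - 166312 = -166374)
P - 1*(-249672) = -166374 - 1*(-249672) = -166374 + 249672 = 83298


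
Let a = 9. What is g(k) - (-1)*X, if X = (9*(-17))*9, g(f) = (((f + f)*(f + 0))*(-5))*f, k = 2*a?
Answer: -59697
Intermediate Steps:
k = 18 (k = 2*9 = 18)
g(f) = -10*f³ (g(f) = (((2*f)*f)*(-5))*f = ((2*f²)*(-5))*f = (-10*f²)*f = -10*f³)
X = -1377 (X = -153*9 = -1377)
g(k) - (-1)*X = -10*18³ - (-1)*(-1377) = -10*5832 - 1*1377 = -58320 - 1377 = -59697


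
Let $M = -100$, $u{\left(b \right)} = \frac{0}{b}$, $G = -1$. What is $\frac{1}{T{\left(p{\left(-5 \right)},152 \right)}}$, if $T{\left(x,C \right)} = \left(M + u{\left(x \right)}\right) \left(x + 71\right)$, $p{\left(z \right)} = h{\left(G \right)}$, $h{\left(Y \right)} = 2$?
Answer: $- \frac{1}{7300} \approx -0.00013699$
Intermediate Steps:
$u{\left(b \right)} = 0$
$p{\left(z \right)} = 2$
$T{\left(x,C \right)} = -7100 - 100 x$ ($T{\left(x,C \right)} = \left(-100 + 0\right) \left(x + 71\right) = - 100 \left(71 + x\right) = -7100 - 100 x$)
$\frac{1}{T{\left(p{\left(-5 \right)},152 \right)}} = \frac{1}{-7100 - 200} = \frac{1}{-7300} = - \frac{1}{7300}$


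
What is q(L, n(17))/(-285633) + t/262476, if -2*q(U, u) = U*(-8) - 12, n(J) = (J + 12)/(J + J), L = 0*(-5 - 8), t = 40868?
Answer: 36023687/231394467 ≈ 0.15568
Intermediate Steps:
L = 0 (L = 0*(-13) = 0)
n(J) = (12 + J)/(2*J) (n(J) = (12 + J)/((2*J)) = (12 + J)*(1/(2*J)) = (12 + J)/(2*J))
q(U, u) = 6 + 4*U (q(U, u) = -(U*(-8) - 12)/2 = -(-8*U - 12)/2 = -(-12 - 8*U)/2 = 6 + 4*U)
q(L, n(17))/(-285633) + t/262476 = (6 + 4*0)/(-285633) + 40868/262476 = (6 + 0)*(-1/285633) + 40868*(1/262476) = 6*(-1/285633) + 10217/65619 = -2/95211 + 10217/65619 = 36023687/231394467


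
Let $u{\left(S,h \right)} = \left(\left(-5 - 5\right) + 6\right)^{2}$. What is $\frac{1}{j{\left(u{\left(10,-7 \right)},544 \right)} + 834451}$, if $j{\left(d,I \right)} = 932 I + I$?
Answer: $\frac{1}{1342003} \approx 7.4515 \cdot 10^{-7}$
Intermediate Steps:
$u{\left(S,h \right)} = 16$ ($u{\left(S,h \right)} = \left(-10 + 6\right)^{2} = \left(-4\right)^{2} = 16$)
$j{\left(d,I \right)} = 933 I$
$\frac{1}{j{\left(u{\left(10,-7 \right)},544 \right)} + 834451} = \frac{1}{933 \cdot 544 + 834451} = \frac{1}{507552 + 834451} = \frac{1}{1342003}$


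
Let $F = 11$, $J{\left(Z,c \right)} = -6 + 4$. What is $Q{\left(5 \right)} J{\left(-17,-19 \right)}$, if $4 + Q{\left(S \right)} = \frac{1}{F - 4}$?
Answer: $\frac{54}{7} \approx 7.7143$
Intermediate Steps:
$J{\left(Z,c \right)} = -2$
$Q{\left(S \right)} = - \frac{27}{7}$ ($Q{\left(S \right)} = -4 + \frac{1}{11 - 4} = -4 + \frac{1}{7} = - \frac{27}{7}$)
$Q{\left(5 \right)} J{\left(-17,-19 \right)} = \left(- \frac{27}{7}\right) \left(-2\right) = \frac{54}{7}$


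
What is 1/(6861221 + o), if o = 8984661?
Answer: 1/15845882 ≈ 6.3108e-8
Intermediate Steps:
1/(6861221 + o) = 1/(6861221 + 8984661) = 1/15845882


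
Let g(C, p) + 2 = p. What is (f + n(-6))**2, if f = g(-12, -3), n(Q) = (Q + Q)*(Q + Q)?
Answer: 19321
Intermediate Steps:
n(Q) = 4*Q**2 (n(Q) = (2*Q)*(2*Q) = 4*Q**2)
g(C, p) = -2 + p
f = -5 (f = -2 - 3 = -5)
(f + n(-6))**2 = (-5 + 4*(-6)**2)**2 = (-5 + 4*36)**2 = (-5 + 144)**2 = 139**2 = 19321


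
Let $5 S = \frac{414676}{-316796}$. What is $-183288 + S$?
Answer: $- \frac{72581235229}{395995} \approx -1.8329 \cdot 10^{5}$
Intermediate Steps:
$S = - \frac{103669}{395995}$ ($S = \frac{414676 \frac{1}{-316796}}{5} = \frac{414676 \left(- \frac{1}{316796}\right)}{5} = \frac{1}{5} \left(- \frac{103669}{79199}\right) = - \frac{103669}{395995} \approx -0.26179$)
$-183288 + S = -183288 - \frac{103669}{395995} = - \frac{72581235229}{395995}$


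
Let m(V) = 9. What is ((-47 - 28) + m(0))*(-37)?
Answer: 2442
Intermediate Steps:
((-47 - 28) + m(0))*(-37) = ((-47 - 28) + 9)*(-37) = (-75 + 9)*(-37) = -66*(-37) = 2442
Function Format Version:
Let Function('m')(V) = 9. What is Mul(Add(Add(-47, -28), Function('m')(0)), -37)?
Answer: 2442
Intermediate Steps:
Mul(Add(Add(-47, -28), Function('m')(0)), -37) = Mul(Add(Add(-47, -28), 9), -37) = Mul(Add(-75, 9), -37) = Mul(-66, -37) = 2442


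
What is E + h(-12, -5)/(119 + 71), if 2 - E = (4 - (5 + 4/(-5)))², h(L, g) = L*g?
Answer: 1081/475 ≈ 2.2758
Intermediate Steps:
E = 49/25 (E = 2 - (4 - (5 + 4/(-5)))² = 2 - (4 - (5 + 4*(-⅕)))² = 2 - (4 - (5 - ⅘))² = 2 - (4 - 1*21/5)² = 2 - (4 - 21/5)² = 2 - (-⅕)² = 2 - 1*1/25 = 2 - 1/25 = 49/25 ≈ 1.9600)
E + h(-12, -5)/(119 + 71) = 49/25 + (-12*(-5))/(119 + 71) = 49/25 + 60/190 = 49/25 + (1/190)*60 = 49/25 + 6/19 = 1081/475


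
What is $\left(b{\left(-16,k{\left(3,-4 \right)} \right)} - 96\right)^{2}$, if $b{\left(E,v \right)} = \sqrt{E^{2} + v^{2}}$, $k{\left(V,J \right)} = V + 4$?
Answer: $\left(96 - \sqrt{305}\right)^{2} \approx 6167.9$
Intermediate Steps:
$k{\left(V,J \right)} = 4 + V$
$\left(b{\left(-16,k{\left(3,-4 \right)} \right)} - 96\right)^{2} = \left(\sqrt{\left(-16\right)^{2} + \left(4 + 3\right)^{2}} - 96\right)^{2} = \left(\sqrt{256 + 7^{2}} - 96\right)^{2} = \left(\sqrt{256 + 49} - 96\right)^{2} = \left(\sqrt{305} - 96\right)^{2} = \left(-96 + \sqrt{305}\right)^{2}$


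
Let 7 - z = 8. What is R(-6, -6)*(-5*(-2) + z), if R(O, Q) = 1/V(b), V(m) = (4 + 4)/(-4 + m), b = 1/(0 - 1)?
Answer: -45/8 ≈ -5.6250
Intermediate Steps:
z = -1 (z = 7 - 1*8 = 7 - 8 = -1)
b = -1 (b = 1/(-1) = -1)
V(m) = 8/(-4 + m)
R(O, Q) = -5/8 (R(O, Q) = 1/(8/(-4 - 1)) = 1/(8/(-5)) = 1/(8*(-⅕)) = 1/(-8/5) = -5/8)
R(-6, -6)*(-5*(-2) + z) = -5*(-5*(-2) - 1)/8 = -5*(10 - 1)/8 = -5/8*9 = -45/8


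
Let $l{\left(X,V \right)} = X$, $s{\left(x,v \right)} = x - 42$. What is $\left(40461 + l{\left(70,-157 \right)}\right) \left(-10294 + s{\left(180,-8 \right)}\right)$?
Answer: $-411632836$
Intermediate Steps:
$s{\left(x,v \right)} = -42 + x$ ($s{\left(x,v \right)} = x - 42 = -42 + x$)
$\left(40461 + l{\left(70,-157 \right)}\right) \left(-10294 + s{\left(180,-8 \right)}\right) = \left(40461 + 70\right) \left(-10294 + \left(-42 + 180\right)\right) = 40531 \left(-10294 + 138\right) = 40531 \left(-10156\right) = -411632836$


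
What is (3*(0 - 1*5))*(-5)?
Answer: 75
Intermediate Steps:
(3*(0 - 1*5))*(-5) = (3*(0 - 5))*(-5) = (3*(-5))*(-5) = -15*(-5) = 75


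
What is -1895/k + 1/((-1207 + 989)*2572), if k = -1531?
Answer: 1062517389/858425576 ≈ 1.2378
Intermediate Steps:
-1895/k + 1/((-1207 + 989)*2572) = -1895/(-1531) + 1/((-1207 + 989)*2572) = -1895*(-1/1531) + (1/2572)/(-218) = 1895/1531 - 1/218*1/2572 = 1895/1531 - 1/560696 = 1062517389/858425576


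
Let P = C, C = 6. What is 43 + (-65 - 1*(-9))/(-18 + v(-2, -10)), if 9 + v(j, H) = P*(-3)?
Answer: 1991/45 ≈ 44.244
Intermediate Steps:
P = 6
v(j, H) = -27 (v(j, H) = -9 + 6*(-3) = -9 - 18 = -27)
43 + (-65 - 1*(-9))/(-18 + v(-2, -10)) = 43 + (-65 - 1*(-9))/(-18 - 27) = 43 + (-65 + 9)/(-45) = 43 - 56*(-1/45) = 43 + 56/45 = 1991/45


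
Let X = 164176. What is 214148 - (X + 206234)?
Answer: -156262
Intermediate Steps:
214148 - (X + 206234) = 214148 - (164176 + 206234) = 214148 - 1*370410 = 214148 - 370410 = -156262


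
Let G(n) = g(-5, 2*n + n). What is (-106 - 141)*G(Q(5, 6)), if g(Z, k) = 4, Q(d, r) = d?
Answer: -988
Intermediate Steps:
G(n) = 4
(-106 - 141)*G(Q(5, 6)) = (-106 - 141)*4 = -247*4 = -988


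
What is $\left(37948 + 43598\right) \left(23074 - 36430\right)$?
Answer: $-1089128376$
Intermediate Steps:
$\left(37948 + 43598\right) \left(23074 - 36430\right) = 81546 \left(-13356\right) = -1089128376$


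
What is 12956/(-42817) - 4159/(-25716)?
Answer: -155100593/1101081972 ≈ -0.14086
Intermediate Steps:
12956/(-42817) - 4159/(-25716) = 12956*(-1/42817) - 4159*(-1/25716) = -12956/42817 + 4159/25716 = -155100593/1101081972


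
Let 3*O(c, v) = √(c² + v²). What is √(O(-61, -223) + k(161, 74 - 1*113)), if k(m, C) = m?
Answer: √(1449 + 15*√2138)/3 ≈ 15.429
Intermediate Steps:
O(c, v) = √(c² + v²)/3
√(O(-61, -223) + k(161, 74 - 1*113)) = √(√((-61)² + (-223)²)/3 + 161) = √(√(3721 + 49729)/3 + 161) = √(√53450/3 + 161) = √((5*√2138)/3 + 161) = √(5*√2138/3 + 161) = √(161 + 5*√2138/3)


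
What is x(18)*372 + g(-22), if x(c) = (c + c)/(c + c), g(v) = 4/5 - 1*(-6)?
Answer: 1894/5 ≈ 378.80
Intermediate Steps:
g(v) = 34/5 (g(v) = 4*(⅕) + 6 = ⅘ + 6 = 34/5)
x(c) = 1 (x(c) = (2*c)/((2*c)) = (2*c)*(1/(2*c)) = 1)
x(18)*372 + g(-22) = 1*372 + 34/5 = 372 + 34/5 = 1894/5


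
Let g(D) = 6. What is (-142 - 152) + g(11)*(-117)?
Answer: -996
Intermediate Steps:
(-142 - 152) + g(11)*(-117) = (-142 - 152) + 6*(-117) = -294 - 702 = -996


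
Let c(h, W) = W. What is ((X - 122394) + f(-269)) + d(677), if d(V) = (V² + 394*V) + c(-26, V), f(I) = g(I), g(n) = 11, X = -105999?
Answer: 497362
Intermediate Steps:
f(I) = 11
d(V) = V² + 395*V (d(V) = (V² + 394*V) + V = V² + 395*V)
((X - 122394) + f(-269)) + d(677) = ((-105999 - 122394) + 11) + 677*(395 + 677) = (-228393 + 11) + 677*1072 = -228382 + 725744 = 497362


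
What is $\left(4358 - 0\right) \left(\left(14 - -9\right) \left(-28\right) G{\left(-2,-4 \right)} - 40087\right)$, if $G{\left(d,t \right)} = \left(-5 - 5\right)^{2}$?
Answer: $-455354346$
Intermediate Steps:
$G{\left(d,t \right)} = 100$ ($G{\left(d,t \right)} = \left(-10\right)^{2} = 100$)
$\left(4358 - 0\right) \left(\left(14 - -9\right) \left(-28\right) G{\left(-2,-4 \right)} - 40087\right) = \left(4358 - 0\right) \left(\left(14 - -9\right) \left(-28\right) 100 - 40087\right) = \left(4358 + 0\right) \left(\left(14 + 9\right) \left(-28\right) 100 - 40087\right) = 4358 \left(23 \left(-28\right) 100 - 40087\right) = 4358 \left(\left(-644\right) 100 - 40087\right) = 4358 \left(-64400 - 40087\right) = 4358 \left(-104487\right) = -455354346$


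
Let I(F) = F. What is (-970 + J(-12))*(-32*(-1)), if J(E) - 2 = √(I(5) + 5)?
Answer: -30976 + 32*√10 ≈ -30875.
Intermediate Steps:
J(E) = 2 + √10 (J(E) = 2 + √(5 + 5) = 2 + √10)
(-970 + J(-12))*(-32*(-1)) = (-970 + (2 + √10))*(-32*(-1)) = (-968 + √10)*32 = -30976 + 32*√10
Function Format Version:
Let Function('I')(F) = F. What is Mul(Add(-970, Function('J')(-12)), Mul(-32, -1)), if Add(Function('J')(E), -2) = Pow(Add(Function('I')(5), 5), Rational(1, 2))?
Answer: Add(-30976, Mul(32, Pow(10, Rational(1, 2)))) ≈ -30875.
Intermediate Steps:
Function('J')(E) = Add(2, Pow(10, Rational(1, 2))) (Function('J')(E) = Add(2, Pow(Add(5, 5), Rational(1, 2))) = Add(2, Pow(10, Rational(1, 2))))
Mul(Add(-970, Function('J')(-12)), Mul(-32, -1)) = Mul(Add(-970, Add(2, Pow(10, Rational(1, 2)))), Mul(-32, -1)) = Mul(Add(-968, Pow(10, Rational(1, 2))), 32) = Add(-30976, Mul(32, Pow(10, Rational(1, 2))))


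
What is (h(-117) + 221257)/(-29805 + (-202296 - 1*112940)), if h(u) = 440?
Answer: -221697/345041 ≈ -0.64252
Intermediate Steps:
(h(-117) + 221257)/(-29805 + (-202296 - 1*112940)) = (440 + 221257)/(-29805 + (-202296 - 1*112940)) = 221697/(-29805 + (-202296 - 112940)) = 221697/(-29805 - 315236) = 221697/(-345041) = 221697*(-1/345041) = -221697/345041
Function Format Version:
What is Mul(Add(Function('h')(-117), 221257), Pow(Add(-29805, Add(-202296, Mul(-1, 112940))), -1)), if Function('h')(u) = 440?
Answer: Rational(-221697, 345041) ≈ -0.64252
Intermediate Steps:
Mul(Add(Function('h')(-117), 221257), Pow(Add(-29805, Add(-202296, Mul(-1, 112940))), -1)) = Mul(Add(440, 221257), Pow(Add(-29805, Add(-202296, Mul(-1, 112940))), -1)) = Mul(221697, Pow(Add(-29805, Add(-202296, -112940)), -1)) = Mul(221697, Pow(Add(-29805, -315236), -1)) = Mul(221697, Pow(-345041, -1)) = Mul(221697, Rational(-1, 345041)) = Rational(-221697, 345041)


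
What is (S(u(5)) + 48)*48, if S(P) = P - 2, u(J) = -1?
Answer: 2160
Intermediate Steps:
S(P) = -2 + P
(S(u(5)) + 48)*48 = ((-2 - 1) + 48)*48 = (-3 + 48)*48 = 45*48 = 2160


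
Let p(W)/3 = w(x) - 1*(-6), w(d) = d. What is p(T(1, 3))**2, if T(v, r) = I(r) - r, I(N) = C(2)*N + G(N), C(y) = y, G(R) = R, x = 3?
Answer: 729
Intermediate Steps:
I(N) = 3*N (I(N) = 2*N + N = 3*N)
T(v, r) = 2*r (T(v, r) = 3*r - r = 2*r)
p(W) = 27 (p(W) = 3*(3 - 1*(-6)) = 3*(3 + 6) = 3*9 = 27)
p(T(1, 3))**2 = 27**2 = 729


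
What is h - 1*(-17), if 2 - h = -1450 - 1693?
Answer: 3162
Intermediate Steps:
h = 3145 (h = 2 - (-1450 - 1693) = 2 - 1*(-3143) = 2 + 3143 = 3145)
h - 1*(-17) = 3145 - 1*(-17) = 3145 + 17 = 3162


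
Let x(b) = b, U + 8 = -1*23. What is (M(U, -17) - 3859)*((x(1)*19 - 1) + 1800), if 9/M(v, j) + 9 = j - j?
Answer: -7017480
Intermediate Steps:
U = -31 (U = -8 - 1*23 = -8 - 23 = -31)
M(v, j) = -1 (M(v, j) = 9/(-9 + (j - j)) = 9/(-9 + 0) = 9/(-9) = 9*(-⅑) = -1)
(M(U, -17) - 3859)*((x(1)*19 - 1) + 1800) = (-1 - 3859)*((1*19 - 1) + 1800) = -3860*((19 - 1) + 1800) = -3860*(18 + 1800) = -3860*1818 = -7017480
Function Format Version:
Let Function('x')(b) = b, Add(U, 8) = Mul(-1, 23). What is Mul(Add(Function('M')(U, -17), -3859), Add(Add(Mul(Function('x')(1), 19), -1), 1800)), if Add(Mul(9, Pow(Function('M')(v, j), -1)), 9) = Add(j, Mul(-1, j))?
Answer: -7017480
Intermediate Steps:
U = -31 (U = Add(-8, Mul(-1, 23)) = Add(-8, -23) = -31)
Function('M')(v, j) = -1 (Function('M')(v, j) = Mul(9, Pow(Add(-9, Add(j, Mul(-1, j))), -1)) = Mul(9, Pow(Add(-9, 0), -1)) = Mul(9, Pow(-9, -1)) = Mul(9, Rational(-1, 9)) = -1)
Mul(Add(Function('M')(U, -17), -3859), Add(Add(Mul(Function('x')(1), 19), -1), 1800)) = Mul(Add(-1, -3859), Add(Add(Mul(1, 19), -1), 1800)) = Mul(-3860, Add(Add(19, -1), 1800)) = Mul(-3860, Add(18, 1800)) = Mul(-3860, 1818) = -7017480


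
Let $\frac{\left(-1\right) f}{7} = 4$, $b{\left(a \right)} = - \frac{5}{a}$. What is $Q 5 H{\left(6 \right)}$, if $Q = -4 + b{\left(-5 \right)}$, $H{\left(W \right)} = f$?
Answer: $420$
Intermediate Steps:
$f = -28$ ($f = \left(-7\right) 4 = -28$)
$H{\left(W \right)} = -28$
$Q = -3$ ($Q = -4 - \frac{5}{-5} = -4 - -1 = -4 + 1 = -3$)
$Q 5 H{\left(6 \right)} = \left(-3\right) 5 \left(-28\right) = \left(-15\right) \left(-28\right) = 420$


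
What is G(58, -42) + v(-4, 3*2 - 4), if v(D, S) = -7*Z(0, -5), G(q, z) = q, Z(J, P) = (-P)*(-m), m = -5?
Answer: -117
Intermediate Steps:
Z(J, P) = -5*P (Z(J, P) = (-P)*(-1*(-5)) = -P*5 = -5*P)
v(D, S) = -175 (v(D, S) = -(-35)*(-5) = -7*25 = -175)
G(58, -42) + v(-4, 3*2 - 4) = 58 - 175 = -117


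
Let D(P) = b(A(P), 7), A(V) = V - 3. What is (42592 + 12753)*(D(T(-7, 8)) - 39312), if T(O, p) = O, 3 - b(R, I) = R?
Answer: -2175003155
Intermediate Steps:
A(V) = -3 + V
b(R, I) = 3 - R
D(P) = 6 - P (D(P) = 3 - (-3 + P) = 3 + (3 - P) = 6 - P)
(42592 + 12753)*(D(T(-7, 8)) - 39312) = (42592 + 12753)*((6 - 1*(-7)) - 39312) = 55345*((6 + 7) - 39312) = 55345*(13 - 39312) = 55345*(-39299) = -2175003155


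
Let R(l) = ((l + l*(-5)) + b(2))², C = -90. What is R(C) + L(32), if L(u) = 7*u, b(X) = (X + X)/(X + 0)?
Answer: 131268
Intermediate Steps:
b(X) = 2 (b(X) = (2*X)/X = 2)
R(l) = (2 - 4*l)² (R(l) = ((l + l*(-5)) + 2)² = ((l - 5*l) + 2)² = (-4*l + 2)² = (2 - 4*l)²)
R(C) + L(32) = 4*(-1 + 2*(-90))² + 7*32 = 4*(-1 - 180)² + 224 = 4*(-181)² + 224 = 4*32761 + 224 = 131044 + 224 = 131268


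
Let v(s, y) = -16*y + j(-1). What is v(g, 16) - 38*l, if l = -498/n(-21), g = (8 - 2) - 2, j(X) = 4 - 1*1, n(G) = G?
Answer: -8079/7 ≈ -1154.1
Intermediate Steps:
j(X) = 3 (j(X) = 4 - 1 = 3)
g = 4 (g = 6 - 2 = 4)
v(s, y) = 3 - 16*y (v(s, y) = -16*y + 3 = 3 - 16*y)
l = 166/7 (l = -498/(-21) = -498*(-1/21) = 166/7 ≈ 23.714)
v(g, 16) - 38*l = (3 - 16*16) - 38*166/7 = (3 - 256) - 6308/7 = -253 - 6308/7 = -8079/7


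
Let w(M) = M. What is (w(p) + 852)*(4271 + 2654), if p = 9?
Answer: 5962425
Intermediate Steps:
(w(p) + 852)*(4271 + 2654) = (9 + 852)*(4271 + 2654) = 861*6925 = 5962425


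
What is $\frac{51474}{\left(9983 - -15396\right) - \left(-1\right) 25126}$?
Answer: $\frac{17158}{16835} \approx 1.0192$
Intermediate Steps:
$\frac{51474}{\left(9983 - -15396\right) - \left(-1\right) 25126} = \frac{51474}{\left(9983 + 15396\right) - -25126} = \frac{51474}{25379 + 25126} = \frac{51474}{50505} = 51474 \cdot \frac{1}{50505} = \frac{17158}{16835}$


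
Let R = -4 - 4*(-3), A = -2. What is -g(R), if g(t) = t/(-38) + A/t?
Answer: 35/76 ≈ 0.46053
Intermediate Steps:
R = 8 (R = -4 + 12 = 8)
g(t) = -2/t - t/38 (g(t) = t/(-38) - 2/t = t*(-1/38) - 2/t = -t/38 - 2/t = -2/t - t/38)
-g(R) = -(-2/8 - 1/38*8) = -(-2*⅛ - 4/19) = -(-¼ - 4/19) = -1*(-35/76) = 35/76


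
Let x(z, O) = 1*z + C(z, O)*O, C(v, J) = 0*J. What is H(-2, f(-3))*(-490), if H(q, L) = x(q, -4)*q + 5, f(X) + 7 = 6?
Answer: -4410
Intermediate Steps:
f(X) = -1 (f(X) = -7 + 6 = -1)
C(v, J) = 0
x(z, O) = z (x(z, O) = 1*z + 0*O = z + 0 = z)
H(q, L) = 5 + q**2 (H(q, L) = q*q + 5 = q**2 + 5 = 5 + q**2)
H(-2, f(-3))*(-490) = (5 + (-2)**2)*(-490) = (5 + 4)*(-490) = 9*(-490) = -4410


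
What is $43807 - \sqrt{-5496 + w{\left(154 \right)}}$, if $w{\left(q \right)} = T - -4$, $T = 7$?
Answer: $43807 - i \sqrt{5485} \approx 43807.0 - 74.061 i$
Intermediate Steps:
$w{\left(q \right)} = 11$ ($w{\left(q \right)} = 7 - -4 = 7 + 4 = 11$)
$43807 - \sqrt{-5496 + w{\left(154 \right)}} = 43807 - \sqrt{-5496 + 11} = 43807 - \sqrt{-5485} = 43807 - i \sqrt{5485}$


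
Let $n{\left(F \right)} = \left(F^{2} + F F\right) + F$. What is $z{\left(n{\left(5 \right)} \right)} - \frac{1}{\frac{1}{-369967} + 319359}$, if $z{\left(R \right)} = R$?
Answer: $\frac{6498375643393}{118152291152} \approx 55.0$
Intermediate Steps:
$n{\left(F \right)} = F + 2 F^{2}$ ($n{\left(F \right)} = \left(F^{2} + F^{2}\right) + F = 2 F^{2} + F = F + 2 F^{2}$)
$z{\left(n{\left(5 \right)} \right)} - \frac{1}{\frac{1}{-369967} + 319359} = 5 \left(1 + 2 \cdot 5\right) - \frac{1}{\frac{1}{-369967} + 319359} = 5 \left(1 + 10\right) - \frac{1}{- \frac{1}{369967} + 319359} = 5 \cdot 11 - \frac{1}{\frac{118152291152}{369967}} = 55 - \frac{369967}{118152291152} = \frac{6498375643393}{118152291152}$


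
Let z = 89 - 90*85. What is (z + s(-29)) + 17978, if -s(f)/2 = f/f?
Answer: 10415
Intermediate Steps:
s(f) = -2 (s(f) = -2*f/f = -2*1 = -2)
z = -7561 (z = 89 - 7650 = -7561)
(z + s(-29)) + 17978 = (-7561 - 2) + 17978 = -7563 + 17978 = 10415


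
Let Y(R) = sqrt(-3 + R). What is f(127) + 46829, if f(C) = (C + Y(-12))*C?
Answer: 62958 + 127*I*sqrt(15) ≈ 62958.0 + 491.87*I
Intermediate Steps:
f(C) = C*(C + I*sqrt(15)) (f(C) = (C + sqrt(-3 - 12))*C = (C + sqrt(-15))*C = (C + I*sqrt(15))*C = C*(C + I*sqrt(15)))
f(127) + 46829 = 127*(127 + I*sqrt(15)) + 46829 = (16129 + 127*I*sqrt(15)) + 46829 = 62958 + 127*I*sqrt(15)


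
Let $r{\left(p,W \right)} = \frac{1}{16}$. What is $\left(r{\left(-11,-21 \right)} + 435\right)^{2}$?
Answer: $\frac{48455521}{256} \approx 1.8928 \cdot 10^{5}$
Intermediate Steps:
$r{\left(p,W \right)} = \frac{1}{16}$
$\left(r{\left(-11,-21 \right)} + 435\right)^{2} = \left(\frac{1}{16} + 435\right)^{2} = \left(\frac{6961}{16}\right)^{2} = \frac{48455521}{256}$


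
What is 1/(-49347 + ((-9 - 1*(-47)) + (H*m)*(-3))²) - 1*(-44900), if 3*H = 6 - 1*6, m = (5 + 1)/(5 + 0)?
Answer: 2150844699/47903 ≈ 44900.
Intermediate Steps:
m = 6/5 ≈ 1.2000
H = 0 (H = (6 - 1*6)/3 = (6 - 6)/3 = (⅓)*0 = 0)
1/(-49347 + ((-9 - 1*(-47)) + (H*m)*(-3))²) - 1*(-44900) = 1/(-49347 + ((-9 - 1*(-47)) + (0*(6/5))*(-3))²) - 1*(-44900) = 1/(-49347 + ((-9 + 47) + 0*(-3))²) + 44900 = 1/(-49347 + (38 + 0)²) + 44900 = 1/(-49347 + 38²) + 44900 = 1/(-49347 + 1444) + 44900 = 1/(-47903) + 44900 = -1/47903 + 44900 = 2150844699/47903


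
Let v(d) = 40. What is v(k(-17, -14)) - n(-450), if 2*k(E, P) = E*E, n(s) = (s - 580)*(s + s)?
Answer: -926960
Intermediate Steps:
n(s) = 2*s*(-580 + s) (n(s) = (-580 + s)*(2*s) = 2*s*(-580 + s))
k(E, P) = E²/2 (k(E, P) = (E*E)/2 = E²/2)
v(k(-17, -14)) - n(-450) = 40 - 2*(-450)*(-580 - 450) = 40 - 2*(-450)*(-1030) = 40 - 1*927000 = 40 - 927000 = -926960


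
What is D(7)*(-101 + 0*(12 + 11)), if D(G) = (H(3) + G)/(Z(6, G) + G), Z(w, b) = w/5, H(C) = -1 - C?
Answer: -1515/41 ≈ -36.951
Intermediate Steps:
Z(w, b) = w/5 (Z(w, b) = w*(⅕) = w/5)
D(G) = (-4 + G)/(6/5 + G) (D(G) = ((-1 - 1*3) + G)/((⅕)*6 + G) = ((-1 - 3) + G)/(6/5 + G) = (-4 + G)/(6/5 + G))
D(7)*(-101 + 0*(12 + 11)) = (5*(-4 + 7)/(6 + 5*7))*(-101 + 0*(12 + 11)) = (5*3/(6 + 35))*(-101 + 0*23) = (5*3/41)*(-101 + 0) = (5*(1/41)*3)*(-101) = (15/41)*(-101) = -1515/41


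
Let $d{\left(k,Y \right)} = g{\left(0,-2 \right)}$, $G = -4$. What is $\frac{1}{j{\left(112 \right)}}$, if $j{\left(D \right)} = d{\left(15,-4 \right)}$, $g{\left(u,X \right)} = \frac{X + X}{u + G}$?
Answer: $1$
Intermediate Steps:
$g{\left(u,X \right)} = \frac{2 X}{-4 + u}$ ($g{\left(u,X \right)} = \frac{X + X}{u - 4} = \frac{2 X}{-4 + u}$)
$d{\left(k,Y \right)} = 1$ ($d{\left(k,Y \right)} = 2 \left(-2\right) \frac{1}{-4 + 0} = 2 \left(-2\right) \frac{1}{-4} = 2 \left(-2\right) \left(- \frac{1}{4}\right) = 1$)
$j{\left(D \right)} = 1$
$\frac{1}{j{\left(112 \right)}} = 1^{-1} = 1$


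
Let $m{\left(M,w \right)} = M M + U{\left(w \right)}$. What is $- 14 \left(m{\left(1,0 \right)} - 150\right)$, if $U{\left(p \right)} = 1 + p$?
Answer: $2072$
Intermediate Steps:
$m{\left(M,w \right)} = 1 + w + M^{2}$ ($m{\left(M,w \right)} = M M + \left(1 + w\right) = M^{2} + \left(1 + w\right) = 1 + w + M^{2}$)
$- 14 \left(m{\left(1,0 \right)} - 150\right) = - 14 \left(\left(1 + 0 + 1^{2}\right) - 150\right) = - 14 \left(\left(1 + 0 + 1\right) - 150\right) = - 14 \left(2 - 150\right) = \left(-14\right) \left(-148\right) = 2072$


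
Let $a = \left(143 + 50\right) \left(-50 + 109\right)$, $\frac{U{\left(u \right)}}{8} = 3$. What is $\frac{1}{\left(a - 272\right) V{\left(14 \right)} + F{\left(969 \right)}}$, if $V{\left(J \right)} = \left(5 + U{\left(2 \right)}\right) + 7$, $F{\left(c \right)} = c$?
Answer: $\frac{1}{401109} \approx 2.4931 \cdot 10^{-6}$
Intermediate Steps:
$U{\left(u \right)} = 24$ ($U{\left(u \right)} = 8 \cdot 3 = 24$)
$a = 11387$ ($a = 193 \cdot 59 = 11387$)
$V{\left(J \right)} = 36$ ($V{\left(J \right)} = \left(5 + 24\right) + 7 = 29 + 7 = 36$)
$\frac{1}{\left(a - 272\right) V{\left(14 \right)} + F{\left(969 \right)}} = \frac{1}{\left(11387 - 272\right) 36 + 969} = \frac{1}{11115 \cdot 36 + 969} = \frac{1}{400140 + 969} = \frac{1}{401109}$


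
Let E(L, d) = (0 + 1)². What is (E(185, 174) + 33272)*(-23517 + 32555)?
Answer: 300721374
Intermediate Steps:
E(L, d) = 1 (E(L, d) = 1² = 1)
(E(185, 174) + 33272)*(-23517 + 32555) = (1 + 33272)*(-23517 + 32555) = 33273*9038 = 300721374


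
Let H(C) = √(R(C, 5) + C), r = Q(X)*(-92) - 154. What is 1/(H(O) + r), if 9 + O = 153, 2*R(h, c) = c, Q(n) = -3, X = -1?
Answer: 244/29475 - √586/29475 ≈ 0.0074569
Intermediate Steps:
R(h, c) = c/2
O = 144 (O = -9 + 153 = 144)
r = 122 (r = -3*(-92) - 154 = 276 - 154 = 122)
H(C) = √(5/2 + C) (H(C) = √((½)*5 + C) = √(5/2 + C))
1/(H(O) + r) = 1/(√(10 + 4*144)/2 + 122) = 1/(√(10 + 576)/2 + 122) = 1/(√586/2 + 122) = 1/(122 + √586/2)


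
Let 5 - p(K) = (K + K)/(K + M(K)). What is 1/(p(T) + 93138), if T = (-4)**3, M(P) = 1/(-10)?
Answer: 641/59703383 ≈ 1.0736e-5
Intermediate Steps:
M(P) = -1/10
T = -64
p(K) = 5 - 2*K/(-1/10 + K) (p(K) = 5 - (K + K)/(K - 1/10) = 5 - 2*K/(-1/10 + K))
1/(p(T) + 93138) = 1/(5*(-1 + 6*(-64))/(-1 + 10*(-64)) + 93138) = 1/(5*(-1 - 384)/(-1 - 640) + 93138) = 1/(5*(-385)/(-641) + 93138) = 1/(5*(-1/641)*(-385) + 93138) = 1/(1925/641 + 93138) = 1/(59703383/641) = 641/59703383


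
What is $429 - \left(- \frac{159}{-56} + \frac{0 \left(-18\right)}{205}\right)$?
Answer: $\frac{23865}{56} \approx 426.16$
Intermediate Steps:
$429 - \left(- \frac{159}{-56} + \frac{0 \left(-18\right)}{205}\right) = 429 - \left(\left(-159\right) \left(- \frac{1}{56}\right) + 0 \cdot \frac{1}{205}\right) = 429 - \left(\frac{159}{56} + 0\right) = 429 - \frac{159}{56} = \frac{23865}{56}$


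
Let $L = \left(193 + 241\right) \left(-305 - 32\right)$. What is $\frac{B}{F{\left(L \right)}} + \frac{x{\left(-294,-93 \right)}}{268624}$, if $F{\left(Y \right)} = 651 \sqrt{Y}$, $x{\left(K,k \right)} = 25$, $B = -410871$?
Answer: $\frac{25}{268624} + \frac{136957 i \sqrt{146258}}{31737986} \approx 9.3067 \cdot 10^{-5} + 1.6503 i$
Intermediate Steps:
$L = -146258$ ($L = 434 \left(-337\right) = -146258$)
$\frac{B}{F{\left(L \right)}} + \frac{x{\left(-294,-93 \right)}}{268624} = - \frac{410871}{651 \sqrt{-146258}} + \frac{25}{268624} = - \frac{410871}{651 i \sqrt{146258}} + 25 \cdot \frac{1}{268624} = - \frac{410871}{651 i \sqrt{146258}} + \frac{25}{268624} = - 410871 \left(- \frac{i \sqrt{146258}}{95213958}\right) + \frac{25}{268624} = \frac{136957 i \sqrt{146258}}{31737986} + \frac{25}{268624} = \frac{25}{268624} + \frac{136957 i \sqrt{146258}}{31737986}$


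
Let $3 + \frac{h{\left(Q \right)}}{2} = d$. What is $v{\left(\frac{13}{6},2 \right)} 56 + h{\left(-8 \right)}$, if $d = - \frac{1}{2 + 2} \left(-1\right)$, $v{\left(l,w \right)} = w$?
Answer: $\frac{213}{2} \approx 106.5$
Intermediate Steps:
$d = \frac{1}{4}$ ($d = - \frac{1}{4} \left(-1\right) = \left(-1\right) \frac{1}{4} \left(-1\right) = \left(- \frac{1}{4}\right) \left(-1\right) = \frac{1}{4} \approx 0.25$)
$h{\left(Q \right)} = - \frac{11}{2}$ ($h{\left(Q \right)} = -6 + 2 \cdot \frac{1}{4} = -6 + \frac{1}{2} = - \frac{11}{2}$)
$v{\left(\frac{13}{6},2 \right)} 56 + h{\left(-8 \right)} = 2 \cdot 56 - \frac{11}{2} = 112 - \frac{11}{2} = \frac{213}{2}$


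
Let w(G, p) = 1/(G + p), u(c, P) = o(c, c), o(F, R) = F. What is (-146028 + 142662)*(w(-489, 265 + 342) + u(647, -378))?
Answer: -128492001/59 ≈ -2.1778e+6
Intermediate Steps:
u(c, P) = c
(-146028 + 142662)*(w(-489, 265 + 342) + u(647, -378)) = (-146028 + 142662)*(1/(-489 + (265 + 342)) + 647) = -3366*(1/(-489 + 607) + 647) = -3366*(1/118 + 647) = -3366*76347/118 = -128492001/59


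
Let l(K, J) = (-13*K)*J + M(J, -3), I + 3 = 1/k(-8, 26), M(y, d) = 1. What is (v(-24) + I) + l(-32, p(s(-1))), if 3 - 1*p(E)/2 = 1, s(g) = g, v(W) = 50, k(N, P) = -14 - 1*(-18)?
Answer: 6849/4 ≈ 1712.3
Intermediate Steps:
k(N, P) = 4 (k(N, P) = -14 + 18 = 4)
I = -11/4 (I = -3 + 1/4 = -3 + ¼ = -11/4 ≈ -2.7500)
p(E) = 4 (p(E) = 6 - 2*1 = 6 - 2 = 4)
l(K, J) = 1 - 13*J*K (l(K, J) = (-13*K)*J + 1 = -13*J*K + 1 = 1 - 13*J*K)
(v(-24) + I) + l(-32, p(s(-1))) = (50 - 11/4) + (1 - 13*4*(-32)) = 189/4 + (1 + 1664) = 189/4 + 1665 = 6849/4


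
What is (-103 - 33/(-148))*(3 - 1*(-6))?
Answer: -136899/148 ≈ -924.99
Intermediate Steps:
(-103 - 33/(-148))*(3 - 1*(-6)) = (-103 - 33*(-1/148))*(3 + 6) = (-103 + 33/148)*9 = -15211/148*9 = -136899/148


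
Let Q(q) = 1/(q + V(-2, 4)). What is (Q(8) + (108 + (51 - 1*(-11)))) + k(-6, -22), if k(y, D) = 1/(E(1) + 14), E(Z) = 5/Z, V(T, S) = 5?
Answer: 42022/247 ≈ 170.13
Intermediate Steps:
Q(q) = 1/(5 + q) (Q(q) = 1/(q + 5) = 1/(5 + q))
k(y, D) = 1/19 (k(y, D) = 1/(5/1 + 14) = 1/(5*1 + 14) = 1/(5 + 14) = 1/19)
(Q(8) + (108 + (51 - 1*(-11)))) + k(-6, -22) = (1/(5 + 8) + (108 + (51 - 1*(-11)))) + 1/19 = (1/13 + (108 + (51 + 11))) + 1/19 = (1/13 + (108 + 62)) + 1/19 = (1/13 + 170) + 1/19 = 2211/13 + 1/19 = 42022/247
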